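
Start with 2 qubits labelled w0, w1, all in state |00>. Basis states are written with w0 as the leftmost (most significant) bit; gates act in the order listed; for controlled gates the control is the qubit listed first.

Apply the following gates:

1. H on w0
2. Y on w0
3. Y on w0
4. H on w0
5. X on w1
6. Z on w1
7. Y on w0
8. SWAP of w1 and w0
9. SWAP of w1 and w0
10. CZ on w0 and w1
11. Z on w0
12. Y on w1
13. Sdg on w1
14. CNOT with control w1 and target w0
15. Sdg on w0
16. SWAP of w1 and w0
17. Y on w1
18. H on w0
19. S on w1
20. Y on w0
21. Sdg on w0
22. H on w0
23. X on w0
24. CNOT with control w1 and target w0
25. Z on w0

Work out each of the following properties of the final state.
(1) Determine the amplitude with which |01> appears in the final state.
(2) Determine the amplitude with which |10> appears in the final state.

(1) |01> carries amplitude 0 in the final state.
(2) The final state's coefficient on |10> equals -1/2 + I/2.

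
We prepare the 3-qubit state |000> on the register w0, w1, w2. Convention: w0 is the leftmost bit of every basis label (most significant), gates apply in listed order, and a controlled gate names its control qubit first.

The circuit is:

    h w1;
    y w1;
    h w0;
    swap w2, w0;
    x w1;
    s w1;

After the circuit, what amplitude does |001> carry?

The amplitude on |001> is I/2.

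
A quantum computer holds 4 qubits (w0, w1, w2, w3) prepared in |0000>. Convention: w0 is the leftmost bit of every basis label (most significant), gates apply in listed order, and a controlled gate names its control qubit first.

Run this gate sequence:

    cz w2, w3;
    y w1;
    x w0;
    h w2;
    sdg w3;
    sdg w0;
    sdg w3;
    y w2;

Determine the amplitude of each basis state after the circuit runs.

The resulting statevector has amplitude -sqrt(2)*I/2 on |1100>, sqrt(2)*I/2 on |1110>, and 0 on every other basis state.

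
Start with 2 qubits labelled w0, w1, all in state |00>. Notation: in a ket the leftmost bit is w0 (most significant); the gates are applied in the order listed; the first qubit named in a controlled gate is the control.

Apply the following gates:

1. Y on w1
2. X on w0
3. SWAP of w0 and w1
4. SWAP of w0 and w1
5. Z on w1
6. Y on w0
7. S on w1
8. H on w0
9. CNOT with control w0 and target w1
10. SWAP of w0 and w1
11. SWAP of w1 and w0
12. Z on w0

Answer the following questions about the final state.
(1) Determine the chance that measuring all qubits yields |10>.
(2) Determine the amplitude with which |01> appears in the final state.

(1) Outcome |10> occurs with probability 1/2. Key observation: the block from step 3 through step 4 cancels to the identity and can be dropped.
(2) The amplitude on |01> is -sqrt(2)*I/2.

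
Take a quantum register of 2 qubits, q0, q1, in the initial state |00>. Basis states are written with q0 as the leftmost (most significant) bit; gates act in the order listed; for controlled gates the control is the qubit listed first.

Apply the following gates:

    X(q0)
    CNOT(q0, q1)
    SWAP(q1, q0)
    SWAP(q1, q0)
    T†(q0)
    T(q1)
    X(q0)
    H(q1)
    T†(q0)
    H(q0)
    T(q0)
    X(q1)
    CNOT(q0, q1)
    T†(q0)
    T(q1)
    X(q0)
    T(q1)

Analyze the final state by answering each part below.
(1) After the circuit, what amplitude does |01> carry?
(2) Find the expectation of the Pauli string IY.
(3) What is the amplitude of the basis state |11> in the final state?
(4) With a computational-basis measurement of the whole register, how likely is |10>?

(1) The final state's coefficient on |01> equals -I/2.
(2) The expectation value of IY is -1.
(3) The final state's coefficient on |11> equals I/2.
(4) Outcome |10> occurs with probability 1/4.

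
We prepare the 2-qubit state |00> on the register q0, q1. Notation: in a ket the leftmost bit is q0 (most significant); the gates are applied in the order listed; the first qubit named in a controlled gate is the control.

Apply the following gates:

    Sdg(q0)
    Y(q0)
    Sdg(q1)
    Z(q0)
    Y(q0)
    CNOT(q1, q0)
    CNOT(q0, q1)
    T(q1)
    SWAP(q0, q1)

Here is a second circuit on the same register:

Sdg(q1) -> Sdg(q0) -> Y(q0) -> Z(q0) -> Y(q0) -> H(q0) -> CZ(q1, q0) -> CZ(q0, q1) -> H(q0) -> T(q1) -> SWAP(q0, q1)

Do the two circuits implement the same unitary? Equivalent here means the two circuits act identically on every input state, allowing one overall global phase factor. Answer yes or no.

No — the two circuits implement different unitaries, even allowing a global phase.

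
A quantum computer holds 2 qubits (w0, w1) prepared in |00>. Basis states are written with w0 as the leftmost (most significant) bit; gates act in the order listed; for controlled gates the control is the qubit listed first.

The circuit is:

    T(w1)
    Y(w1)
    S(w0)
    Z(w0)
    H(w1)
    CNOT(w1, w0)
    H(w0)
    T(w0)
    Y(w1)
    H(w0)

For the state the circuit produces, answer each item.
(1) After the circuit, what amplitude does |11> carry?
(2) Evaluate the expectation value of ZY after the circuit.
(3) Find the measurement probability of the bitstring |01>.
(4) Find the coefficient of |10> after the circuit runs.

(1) The amplitude on |11> is sqrt(2)*(-1 + exp(I*pi/4))/4.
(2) The expectation value of ZY is sqrt(2)/2.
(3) A full measurement returns |01> with probability sqrt(2)/8 + 1/4.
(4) The final state's coefficient on |10> equals sqrt(2)*(-1 - exp(I*pi/4))/4.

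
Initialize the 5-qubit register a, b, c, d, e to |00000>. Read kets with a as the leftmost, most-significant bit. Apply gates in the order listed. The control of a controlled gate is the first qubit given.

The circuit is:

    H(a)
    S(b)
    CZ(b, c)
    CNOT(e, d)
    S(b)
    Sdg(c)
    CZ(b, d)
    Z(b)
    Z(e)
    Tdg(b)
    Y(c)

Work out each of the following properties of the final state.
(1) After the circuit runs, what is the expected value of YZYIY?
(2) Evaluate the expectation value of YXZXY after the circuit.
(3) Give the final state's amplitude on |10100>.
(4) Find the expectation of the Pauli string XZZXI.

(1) The observable YZYIY averages to 0.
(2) The expectation value of YXZXY is 0.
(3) The amplitude on |10100> is sqrt(2)*I/2.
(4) The observable XZZXI averages to 0.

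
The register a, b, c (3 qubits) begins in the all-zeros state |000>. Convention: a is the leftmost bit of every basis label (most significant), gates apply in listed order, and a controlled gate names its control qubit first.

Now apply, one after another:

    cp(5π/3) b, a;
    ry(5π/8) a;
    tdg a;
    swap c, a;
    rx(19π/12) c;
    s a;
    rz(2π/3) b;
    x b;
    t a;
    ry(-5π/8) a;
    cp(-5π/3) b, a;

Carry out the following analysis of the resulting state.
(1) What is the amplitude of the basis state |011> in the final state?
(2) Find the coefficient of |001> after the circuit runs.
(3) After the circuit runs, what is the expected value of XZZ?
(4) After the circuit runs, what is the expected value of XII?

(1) The final state's coefficient on |011> equals -sqrt(3)*I*sqrt(sqrt(2)/4 + 1/2)*exp(-I*pi/3)*cos(5*pi/16)**2/2 + I*sqrt(1/2 - sqrt(2)/4)*exp(-I*pi/3)*cos(5*pi/16)**2/2 - sqrt(3)*sqrt(1/2 - sqrt(2)/4)*exp(-7*I*pi/12)*sin(5*pi/16)*cos(5*pi/16)/2 - sqrt(sqrt(2)/4 + 1/2)*exp(-7*I*pi/12)*sin(5*pi/16)*cos(5*pi/16)/2.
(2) |001> carries amplitude 0 in the final state.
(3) The observable XZZ averages to -sqrt(3)*sqrt(1/2 - sqrt(2)/4)*sqrt(sqrt(2)/4 + 1/2)*exp(I*pi/3)*sin(5*pi/16)**3*cos(5*pi/16) - sqrt(6)*I*exp(-I*pi/12)*sin(5*pi/16)**2*cos(5*pi/16)**2/4 + sqrt(2)*exp(-I*pi/3)*sin(5*pi/16)**3*cos(5*pi/16)/4 + sqrt(3)*sqrt(1/2 - sqrt(2)/4)*sqrt(sqrt(2)/4 + 1/2)*exp(-I*pi/3)*sin(5*pi/16)*cos(5*pi/16)**3 - I*sqrt(1/2 - sqrt(2)/4)*sqrt(sqrt(2)/4 + 1/2)*exp(-I*pi/12)*sin(5*pi/16)**2*cos(5*pi/16)**2 - sqrt(2)*exp(I*pi/3)*sin(5*pi/16)*cos(5*pi/16)**3/4 + sqrt(6)*I*exp(-7*I*pi/12)*sin(5*pi/16)**2*cos(5*pi/16)**2/4 + I*sqrt(1/2 - sqrt(2)/4)*sqrt(sqrt(2)/4 + 1/2)*exp(-7*I*pi/12)*sin(5*pi/16)**2*cos(5*pi/16)**2 - I*sqrt(1/2 - sqrt(2)/4)*sqrt(sqrt(2)/4 + 1/2)*exp(7*I*pi/12)*sin(5*pi/16)**2*cos(5*pi/16)**2 - sqrt(6)*I*exp(7*I*pi/12)*sin(5*pi/16)**2*cos(5*pi/16)**2/4 - sqrt(2)*exp(-I*pi/3)*sin(5*pi/16)*cos(5*pi/16)**3/4 + I*sqrt(1/2 - sqrt(2)/4)*sqrt(sqrt(2)/4 + 1/2)*exp(I*pi/12)*sin(5*pi/16)**2*cos(5*pi/16)**2 + sqrt(3)*sqrt(1/2 - sqrt(2)/4)*sqrt(sqrt(2)/4 + 1/2)*exp(I*pi/3)*sin(5*pi/16)*cos(5*pi/16)**3 + sqrt(2)*exp(I*pi/3)*sin(5*pi/16)**3*cos(5*pi/16)/4 + sqrt(6)*I*exp(I*pi/12)*sin(5*pi/16)**2*cos(5*pi/16)**2/4 - sqrt(3)*sqrt(1/2 - sqrt(2)/4)*sqrt(sqrt(2)/4 + 1/2)*exp(-I*pi/3)*sin(5*pi/16)**3*cos(5*pi/16).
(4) In the final state, XII has expectation -sqrt(sqrt(2) + 2)/4.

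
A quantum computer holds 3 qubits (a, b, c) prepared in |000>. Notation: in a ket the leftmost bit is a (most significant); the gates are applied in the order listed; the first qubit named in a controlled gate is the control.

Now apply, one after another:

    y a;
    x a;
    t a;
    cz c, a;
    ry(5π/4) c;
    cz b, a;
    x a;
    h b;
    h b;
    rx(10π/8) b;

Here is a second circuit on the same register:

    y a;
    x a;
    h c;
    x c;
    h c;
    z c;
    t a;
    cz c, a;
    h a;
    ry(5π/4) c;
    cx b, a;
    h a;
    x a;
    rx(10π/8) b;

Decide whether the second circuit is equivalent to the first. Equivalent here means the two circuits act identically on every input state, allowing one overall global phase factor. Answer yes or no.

Yes — the two circuits implement the same unitary up to a global phase.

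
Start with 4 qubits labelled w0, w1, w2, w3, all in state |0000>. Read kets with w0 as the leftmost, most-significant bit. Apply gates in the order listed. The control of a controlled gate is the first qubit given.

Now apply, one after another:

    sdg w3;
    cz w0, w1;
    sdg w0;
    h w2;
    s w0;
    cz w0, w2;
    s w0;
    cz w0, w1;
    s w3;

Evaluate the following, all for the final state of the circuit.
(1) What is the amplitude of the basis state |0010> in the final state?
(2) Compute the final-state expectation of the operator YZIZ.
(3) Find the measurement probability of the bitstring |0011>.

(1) The final state's coefficient on |0010> equals sqrt(2)/2.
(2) The observable YZIZ averages to 0.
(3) A full measurement returns |0011> with probability 0.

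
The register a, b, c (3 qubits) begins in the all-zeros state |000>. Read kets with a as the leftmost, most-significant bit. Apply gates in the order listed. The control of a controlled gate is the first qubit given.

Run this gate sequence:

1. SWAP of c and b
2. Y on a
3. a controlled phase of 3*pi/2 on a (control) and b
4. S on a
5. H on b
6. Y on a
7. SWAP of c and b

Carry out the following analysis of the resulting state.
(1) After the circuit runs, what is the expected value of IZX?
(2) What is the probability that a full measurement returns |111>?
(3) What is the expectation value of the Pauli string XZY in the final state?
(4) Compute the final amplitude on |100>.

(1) The observable IZX averages to 1.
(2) Outcome |111> occurs with probability 0.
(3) The observable XZY averages to 0.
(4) The final state's coefficient on |100> equals 0.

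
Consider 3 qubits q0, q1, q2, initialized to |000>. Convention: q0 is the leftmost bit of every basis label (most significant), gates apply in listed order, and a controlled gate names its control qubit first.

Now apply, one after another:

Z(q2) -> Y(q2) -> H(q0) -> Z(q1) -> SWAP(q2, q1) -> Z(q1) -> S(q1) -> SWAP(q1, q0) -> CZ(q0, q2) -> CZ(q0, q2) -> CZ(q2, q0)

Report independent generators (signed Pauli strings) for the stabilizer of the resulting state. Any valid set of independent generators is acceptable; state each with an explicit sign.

The stabilizer group can be generated by +IXI, -ZII, +IIZ, among other valid generating sets.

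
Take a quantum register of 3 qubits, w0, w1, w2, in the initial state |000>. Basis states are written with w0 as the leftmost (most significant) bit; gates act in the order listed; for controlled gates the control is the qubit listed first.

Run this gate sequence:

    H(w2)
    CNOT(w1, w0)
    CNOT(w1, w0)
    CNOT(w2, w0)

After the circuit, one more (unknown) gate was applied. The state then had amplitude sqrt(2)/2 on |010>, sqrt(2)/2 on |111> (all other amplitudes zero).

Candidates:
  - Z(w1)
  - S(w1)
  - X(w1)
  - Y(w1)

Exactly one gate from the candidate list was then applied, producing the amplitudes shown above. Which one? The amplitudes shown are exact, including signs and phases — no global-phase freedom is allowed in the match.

It was X(w1) that produced the state shown. Key observation: the block from step 2 through step 3 cancels to the identity and can be dropped.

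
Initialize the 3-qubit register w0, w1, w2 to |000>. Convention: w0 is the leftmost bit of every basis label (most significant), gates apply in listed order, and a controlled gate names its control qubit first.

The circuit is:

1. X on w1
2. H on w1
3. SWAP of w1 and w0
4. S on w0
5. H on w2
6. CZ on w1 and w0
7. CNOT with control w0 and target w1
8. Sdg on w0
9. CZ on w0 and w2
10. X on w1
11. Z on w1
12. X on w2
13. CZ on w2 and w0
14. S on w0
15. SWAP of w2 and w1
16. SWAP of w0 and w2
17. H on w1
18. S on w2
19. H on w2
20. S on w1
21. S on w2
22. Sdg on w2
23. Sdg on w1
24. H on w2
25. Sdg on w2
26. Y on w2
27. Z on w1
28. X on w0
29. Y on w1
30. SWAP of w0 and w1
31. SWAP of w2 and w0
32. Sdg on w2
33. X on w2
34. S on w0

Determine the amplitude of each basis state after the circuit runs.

The resulting statevector has amplitude sqrt(2)/2 on |010>, sqrt(2)/2 on |100>, and 0 on every other basis state. Key observation: gates 18-25 undo each other exactly, leaving only the rest of the circuit to track.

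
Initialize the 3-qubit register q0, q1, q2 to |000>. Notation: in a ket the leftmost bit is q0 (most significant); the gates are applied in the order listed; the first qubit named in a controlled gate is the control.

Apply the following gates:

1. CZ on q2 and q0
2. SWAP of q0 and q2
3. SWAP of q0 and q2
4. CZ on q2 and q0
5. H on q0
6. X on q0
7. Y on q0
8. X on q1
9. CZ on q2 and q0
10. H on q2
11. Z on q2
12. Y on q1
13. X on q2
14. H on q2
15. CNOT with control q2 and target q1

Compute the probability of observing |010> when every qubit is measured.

A full measurement returns |010> with probability 0. Key observation: the block from step 1 through step 4 cancels to the identity and can be dropped.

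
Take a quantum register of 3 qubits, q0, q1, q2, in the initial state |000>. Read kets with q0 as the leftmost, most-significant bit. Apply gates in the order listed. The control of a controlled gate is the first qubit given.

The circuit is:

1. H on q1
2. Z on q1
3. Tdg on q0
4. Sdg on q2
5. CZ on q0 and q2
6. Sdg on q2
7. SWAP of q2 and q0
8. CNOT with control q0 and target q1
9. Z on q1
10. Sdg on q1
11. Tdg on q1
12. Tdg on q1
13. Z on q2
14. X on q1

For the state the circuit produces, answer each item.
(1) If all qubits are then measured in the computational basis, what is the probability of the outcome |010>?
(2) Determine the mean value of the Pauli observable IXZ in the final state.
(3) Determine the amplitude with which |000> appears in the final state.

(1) A full measurement returns |010> with probability 1/2.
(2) In the final state, IXZ has expectation -1.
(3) The final state's coefficient on |000> equals -sqrt(2)/2.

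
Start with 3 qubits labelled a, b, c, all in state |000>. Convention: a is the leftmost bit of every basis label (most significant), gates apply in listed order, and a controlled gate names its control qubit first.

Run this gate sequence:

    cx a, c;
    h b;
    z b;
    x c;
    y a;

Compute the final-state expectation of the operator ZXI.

The expectation value of ZXI is 1.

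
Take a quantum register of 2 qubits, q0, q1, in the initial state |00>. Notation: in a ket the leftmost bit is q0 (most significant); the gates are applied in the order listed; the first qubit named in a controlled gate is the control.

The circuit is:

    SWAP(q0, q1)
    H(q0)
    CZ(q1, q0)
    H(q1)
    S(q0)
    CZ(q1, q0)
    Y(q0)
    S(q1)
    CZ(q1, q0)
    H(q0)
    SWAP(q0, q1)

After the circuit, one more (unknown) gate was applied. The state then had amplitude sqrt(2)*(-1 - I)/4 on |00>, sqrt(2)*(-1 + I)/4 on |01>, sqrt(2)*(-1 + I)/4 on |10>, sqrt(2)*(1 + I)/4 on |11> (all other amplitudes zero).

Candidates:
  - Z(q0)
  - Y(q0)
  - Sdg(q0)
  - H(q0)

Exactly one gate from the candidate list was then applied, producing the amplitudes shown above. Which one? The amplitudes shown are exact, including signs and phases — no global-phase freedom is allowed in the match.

The applied gate was Y(q0).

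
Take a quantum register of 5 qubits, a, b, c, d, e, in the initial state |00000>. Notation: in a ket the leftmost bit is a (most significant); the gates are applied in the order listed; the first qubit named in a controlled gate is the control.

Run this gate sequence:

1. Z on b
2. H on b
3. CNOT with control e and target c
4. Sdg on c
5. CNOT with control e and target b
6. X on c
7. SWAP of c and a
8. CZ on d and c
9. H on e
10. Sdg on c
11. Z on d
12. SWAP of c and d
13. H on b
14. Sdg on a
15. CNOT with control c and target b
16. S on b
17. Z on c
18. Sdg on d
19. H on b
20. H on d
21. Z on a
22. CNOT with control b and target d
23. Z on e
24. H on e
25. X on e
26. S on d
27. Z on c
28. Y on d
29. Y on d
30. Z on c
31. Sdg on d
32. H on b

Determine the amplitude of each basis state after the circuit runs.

After the circuit, the state carries amplitude sqrt(2)*I/2 on |10000>, sqrt(2)*I/2 on |10010>, and 0 on every other basis state. Key observation: steps 26-31 multiply out to the identity, so the circuit reduces to the remaining gates.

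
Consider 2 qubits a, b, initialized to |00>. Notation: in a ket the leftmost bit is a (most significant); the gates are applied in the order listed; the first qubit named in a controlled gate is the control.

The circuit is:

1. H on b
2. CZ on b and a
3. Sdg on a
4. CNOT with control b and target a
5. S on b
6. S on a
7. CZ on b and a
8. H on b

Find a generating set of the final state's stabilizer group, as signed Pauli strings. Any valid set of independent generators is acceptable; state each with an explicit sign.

The stabilizer group can be generated by +XZ, +ZX, among other valid generating sets.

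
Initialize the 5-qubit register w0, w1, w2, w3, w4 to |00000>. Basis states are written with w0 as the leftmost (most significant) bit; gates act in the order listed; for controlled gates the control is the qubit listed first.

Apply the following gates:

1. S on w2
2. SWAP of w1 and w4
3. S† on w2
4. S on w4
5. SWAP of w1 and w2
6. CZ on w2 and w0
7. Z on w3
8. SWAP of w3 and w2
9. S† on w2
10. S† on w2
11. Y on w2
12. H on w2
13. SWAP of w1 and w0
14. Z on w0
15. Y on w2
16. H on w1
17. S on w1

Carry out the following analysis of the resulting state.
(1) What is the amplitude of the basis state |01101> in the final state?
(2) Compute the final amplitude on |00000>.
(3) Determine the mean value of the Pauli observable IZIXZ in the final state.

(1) |01101> carries amplitude 0 in the final state.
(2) The amplitude on |00000> is -1/2.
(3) In the final state, IZIXZ has expectation 0.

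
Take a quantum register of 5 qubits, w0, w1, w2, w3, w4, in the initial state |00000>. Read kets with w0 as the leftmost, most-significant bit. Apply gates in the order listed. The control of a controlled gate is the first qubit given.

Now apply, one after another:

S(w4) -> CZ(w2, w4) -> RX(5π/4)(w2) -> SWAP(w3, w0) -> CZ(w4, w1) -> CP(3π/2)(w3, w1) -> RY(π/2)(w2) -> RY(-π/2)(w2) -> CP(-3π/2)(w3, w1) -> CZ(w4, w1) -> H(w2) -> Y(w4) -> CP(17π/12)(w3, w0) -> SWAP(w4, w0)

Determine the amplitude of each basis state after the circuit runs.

The final amplitudes are sqrt(2)*sqrt(sqrt(2) + 2)/4 - sqrt(2)*I*sqrt(2 - sqrt(2))/4 on |10000>, -sqrt(2)*sqrt(sqrt(2) + 2)/4 - sqrt(2)*I*sqrt(2 - sqrt(2))/4 on |10100>, and 0 on every other basis state. Key observation: gates 6-9 undo each other exactly, leaving only the rest of the circuit to track.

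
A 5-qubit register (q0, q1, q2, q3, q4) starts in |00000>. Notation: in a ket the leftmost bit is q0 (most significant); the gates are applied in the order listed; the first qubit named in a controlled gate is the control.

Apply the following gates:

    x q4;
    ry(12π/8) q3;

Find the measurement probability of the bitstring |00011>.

The probability of measuring |00011> is 1/2.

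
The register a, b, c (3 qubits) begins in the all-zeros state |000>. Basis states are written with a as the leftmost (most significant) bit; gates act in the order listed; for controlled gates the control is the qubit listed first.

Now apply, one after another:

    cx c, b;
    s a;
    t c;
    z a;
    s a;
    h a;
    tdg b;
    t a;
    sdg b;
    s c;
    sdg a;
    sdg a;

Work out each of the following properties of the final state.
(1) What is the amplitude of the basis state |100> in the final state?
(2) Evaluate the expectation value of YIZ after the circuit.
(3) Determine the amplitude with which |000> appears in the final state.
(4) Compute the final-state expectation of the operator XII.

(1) |100> carries amplitude -sqrt(2)*exp(I*pi/4)/2 in the final state.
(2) The expectation value of YIZ is -sqrt(2)/2.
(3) The amplitude on |000> is sqrt(2)/2.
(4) The observable XII averages to -sqrt(2)/2.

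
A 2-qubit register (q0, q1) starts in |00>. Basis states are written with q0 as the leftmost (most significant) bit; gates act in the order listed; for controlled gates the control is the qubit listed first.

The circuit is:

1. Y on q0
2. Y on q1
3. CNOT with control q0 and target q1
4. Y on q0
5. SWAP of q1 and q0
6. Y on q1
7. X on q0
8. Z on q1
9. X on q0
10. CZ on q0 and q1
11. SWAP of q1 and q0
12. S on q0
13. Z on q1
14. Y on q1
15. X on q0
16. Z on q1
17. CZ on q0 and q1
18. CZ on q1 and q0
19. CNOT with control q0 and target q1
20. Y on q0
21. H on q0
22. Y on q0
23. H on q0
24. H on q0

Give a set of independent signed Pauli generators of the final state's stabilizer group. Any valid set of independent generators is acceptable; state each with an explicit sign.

The stabilizer group can be generated by +XI, -IZ, among other valid generating sets.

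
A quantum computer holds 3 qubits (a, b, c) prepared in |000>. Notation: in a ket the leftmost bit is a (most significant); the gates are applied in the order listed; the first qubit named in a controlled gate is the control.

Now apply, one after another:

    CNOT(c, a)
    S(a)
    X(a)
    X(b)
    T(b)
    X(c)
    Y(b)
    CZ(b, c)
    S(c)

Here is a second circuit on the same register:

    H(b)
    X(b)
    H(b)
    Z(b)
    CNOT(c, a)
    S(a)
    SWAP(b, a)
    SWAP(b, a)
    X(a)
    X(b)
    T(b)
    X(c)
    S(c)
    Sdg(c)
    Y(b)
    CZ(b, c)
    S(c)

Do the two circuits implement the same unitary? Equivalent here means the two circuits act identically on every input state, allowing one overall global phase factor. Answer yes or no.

Yes, they are equivalent — the unitaries differ by at most a global phase.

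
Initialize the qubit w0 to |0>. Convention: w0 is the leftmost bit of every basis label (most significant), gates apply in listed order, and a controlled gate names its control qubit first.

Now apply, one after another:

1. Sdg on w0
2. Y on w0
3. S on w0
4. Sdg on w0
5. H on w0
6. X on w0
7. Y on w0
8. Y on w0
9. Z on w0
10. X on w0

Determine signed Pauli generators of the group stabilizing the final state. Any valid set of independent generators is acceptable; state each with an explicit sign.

One valid set of independent stabilizer generators is +X (any independent generating set of the same group is equally correct).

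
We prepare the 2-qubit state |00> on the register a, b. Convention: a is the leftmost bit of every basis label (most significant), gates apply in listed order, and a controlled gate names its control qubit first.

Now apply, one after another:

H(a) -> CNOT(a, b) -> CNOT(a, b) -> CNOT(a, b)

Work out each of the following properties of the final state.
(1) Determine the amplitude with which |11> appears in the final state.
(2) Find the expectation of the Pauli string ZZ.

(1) The amplitude on |11> is sqrt(2)/2. Key observation: gates 3-4 undo each other exactly, leaving only the rest of the circuit to track.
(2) The observable ZZ averages to 1.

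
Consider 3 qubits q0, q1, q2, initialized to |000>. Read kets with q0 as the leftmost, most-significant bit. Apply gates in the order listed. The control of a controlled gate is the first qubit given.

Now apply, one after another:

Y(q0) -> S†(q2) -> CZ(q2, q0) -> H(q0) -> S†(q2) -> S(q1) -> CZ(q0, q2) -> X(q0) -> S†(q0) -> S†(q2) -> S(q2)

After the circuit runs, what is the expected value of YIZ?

The observable YIZ averages to 1.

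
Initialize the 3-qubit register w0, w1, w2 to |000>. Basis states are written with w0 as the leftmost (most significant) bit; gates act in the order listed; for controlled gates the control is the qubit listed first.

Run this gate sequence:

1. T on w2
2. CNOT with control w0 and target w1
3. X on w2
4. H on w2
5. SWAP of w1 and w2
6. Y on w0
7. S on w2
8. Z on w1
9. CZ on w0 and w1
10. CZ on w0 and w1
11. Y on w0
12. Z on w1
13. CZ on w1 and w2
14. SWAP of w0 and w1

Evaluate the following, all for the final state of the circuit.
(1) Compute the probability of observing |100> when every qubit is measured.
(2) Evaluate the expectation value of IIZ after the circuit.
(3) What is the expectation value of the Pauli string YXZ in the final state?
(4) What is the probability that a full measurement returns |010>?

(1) Outcome |100> occurs with probability 1/2. Key observation: the block from step 9 through step 10 cancels to the identity and can be dropped.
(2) The expectation value of IIZ is 1.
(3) The observable YXZ averages to 0.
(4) Outcome |010> occurs with probability 0.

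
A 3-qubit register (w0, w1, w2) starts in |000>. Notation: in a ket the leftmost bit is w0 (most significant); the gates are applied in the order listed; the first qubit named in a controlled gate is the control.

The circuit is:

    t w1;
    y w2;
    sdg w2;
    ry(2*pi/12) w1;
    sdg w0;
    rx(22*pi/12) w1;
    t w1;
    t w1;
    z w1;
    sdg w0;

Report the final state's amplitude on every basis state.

After the circuit, the state carries amplitude -(1 - I)*(sqrt(3) + 2*I)/4 on |001>, -1/4 + I/4 on |011>, and 0 on every other basis state.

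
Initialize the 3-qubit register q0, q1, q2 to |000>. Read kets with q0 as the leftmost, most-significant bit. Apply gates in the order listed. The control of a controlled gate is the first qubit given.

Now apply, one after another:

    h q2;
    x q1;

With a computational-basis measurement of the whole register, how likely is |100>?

A full measurement returns |100> with probability 0.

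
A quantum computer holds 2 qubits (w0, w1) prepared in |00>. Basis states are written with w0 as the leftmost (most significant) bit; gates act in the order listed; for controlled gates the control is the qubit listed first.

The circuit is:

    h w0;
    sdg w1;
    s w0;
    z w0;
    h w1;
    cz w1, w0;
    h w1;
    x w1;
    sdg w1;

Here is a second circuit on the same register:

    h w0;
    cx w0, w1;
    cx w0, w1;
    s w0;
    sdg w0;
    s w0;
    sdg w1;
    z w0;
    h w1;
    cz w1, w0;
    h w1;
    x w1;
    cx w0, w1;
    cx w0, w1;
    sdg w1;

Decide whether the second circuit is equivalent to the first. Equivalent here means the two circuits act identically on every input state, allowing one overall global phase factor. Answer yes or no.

Yes: on every input state the two circuits agree up to one overall phase factor.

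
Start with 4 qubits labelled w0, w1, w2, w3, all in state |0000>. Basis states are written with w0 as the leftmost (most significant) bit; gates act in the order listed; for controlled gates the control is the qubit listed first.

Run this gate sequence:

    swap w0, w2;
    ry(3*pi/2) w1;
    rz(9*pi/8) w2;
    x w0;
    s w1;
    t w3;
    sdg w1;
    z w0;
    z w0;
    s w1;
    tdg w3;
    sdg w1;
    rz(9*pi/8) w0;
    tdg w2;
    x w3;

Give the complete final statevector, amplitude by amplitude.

The final amplitudes are -sqrt(2)/2 on |1001>, sqrt(2)/2 on |1101>, and 0 on every other basis state. Key observation: gates 5-12 undo each other exactly, leaving only the rest of the circuit to track.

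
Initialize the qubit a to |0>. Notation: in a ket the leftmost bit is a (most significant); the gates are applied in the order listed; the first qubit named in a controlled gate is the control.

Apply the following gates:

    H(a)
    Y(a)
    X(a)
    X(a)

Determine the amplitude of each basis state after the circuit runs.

The resulting statevector has amplitude -sqrt(2)*I/2 on |0>, sqrt(2)*I/2 on |1>.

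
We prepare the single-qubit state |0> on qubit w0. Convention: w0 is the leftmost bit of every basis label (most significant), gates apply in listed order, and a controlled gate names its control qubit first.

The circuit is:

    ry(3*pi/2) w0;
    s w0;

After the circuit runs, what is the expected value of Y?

The observable Y averages to -1.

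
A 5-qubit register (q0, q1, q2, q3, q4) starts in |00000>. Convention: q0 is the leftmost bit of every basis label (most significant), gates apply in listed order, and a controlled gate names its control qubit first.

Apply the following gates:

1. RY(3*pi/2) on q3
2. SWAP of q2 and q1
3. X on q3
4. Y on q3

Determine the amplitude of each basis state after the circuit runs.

The final amplitudes are sqrt(2)*I/2 on |00000>, sqrt(2)*I/2 on |00010>, and 0 on every other basis state.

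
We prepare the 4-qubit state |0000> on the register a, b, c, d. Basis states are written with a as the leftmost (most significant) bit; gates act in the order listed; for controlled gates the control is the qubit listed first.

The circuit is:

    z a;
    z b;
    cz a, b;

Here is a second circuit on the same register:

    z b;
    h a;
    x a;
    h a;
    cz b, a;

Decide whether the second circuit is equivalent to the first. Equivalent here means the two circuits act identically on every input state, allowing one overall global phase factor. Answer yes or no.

Yes, they are equivalent — the unitaries differ by at most a global phase.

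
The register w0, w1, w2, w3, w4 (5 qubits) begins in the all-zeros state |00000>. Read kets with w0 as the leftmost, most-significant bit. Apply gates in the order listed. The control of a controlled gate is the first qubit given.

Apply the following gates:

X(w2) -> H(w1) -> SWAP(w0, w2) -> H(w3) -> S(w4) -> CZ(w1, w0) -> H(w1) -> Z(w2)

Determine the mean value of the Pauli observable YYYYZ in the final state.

The observable YYYYZ averages to 0.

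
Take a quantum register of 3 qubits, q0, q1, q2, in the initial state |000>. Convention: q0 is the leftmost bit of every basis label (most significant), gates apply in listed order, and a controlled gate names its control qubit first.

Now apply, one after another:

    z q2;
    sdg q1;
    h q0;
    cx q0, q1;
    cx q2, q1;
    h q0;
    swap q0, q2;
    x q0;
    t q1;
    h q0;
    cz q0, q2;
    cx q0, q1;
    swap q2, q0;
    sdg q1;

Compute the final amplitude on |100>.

The amplitude on |100> is sqrt(2)/4.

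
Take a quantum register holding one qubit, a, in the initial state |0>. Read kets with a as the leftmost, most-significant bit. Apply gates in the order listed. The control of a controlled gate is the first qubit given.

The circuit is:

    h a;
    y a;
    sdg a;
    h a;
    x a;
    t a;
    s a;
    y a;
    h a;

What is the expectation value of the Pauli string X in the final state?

The observable X averages to 0.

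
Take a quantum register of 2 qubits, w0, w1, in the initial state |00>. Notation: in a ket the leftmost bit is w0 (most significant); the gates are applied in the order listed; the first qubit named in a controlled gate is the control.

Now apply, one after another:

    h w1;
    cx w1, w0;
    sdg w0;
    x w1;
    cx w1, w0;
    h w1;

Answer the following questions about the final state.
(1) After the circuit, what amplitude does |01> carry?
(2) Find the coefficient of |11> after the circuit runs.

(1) |01> carries amplitude 0 in the final state.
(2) The final state's coefficient on |11> equals -1/2 - I/2.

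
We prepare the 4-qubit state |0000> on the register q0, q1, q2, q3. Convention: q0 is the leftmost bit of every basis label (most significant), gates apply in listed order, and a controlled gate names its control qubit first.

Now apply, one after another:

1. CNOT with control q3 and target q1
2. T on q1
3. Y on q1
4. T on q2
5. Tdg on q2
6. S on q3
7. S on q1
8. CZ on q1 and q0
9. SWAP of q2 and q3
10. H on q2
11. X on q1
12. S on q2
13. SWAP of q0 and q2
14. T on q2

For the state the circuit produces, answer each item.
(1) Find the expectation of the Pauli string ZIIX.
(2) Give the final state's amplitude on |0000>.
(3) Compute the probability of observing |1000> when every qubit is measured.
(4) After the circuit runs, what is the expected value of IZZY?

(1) In the final state, ZIIX has expectation 0.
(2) The final state's coefficient on |0000> equals -sqrt(2)/2.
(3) The probability of measuring |1000> is 1/2.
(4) The expectation value of IZZY is 0.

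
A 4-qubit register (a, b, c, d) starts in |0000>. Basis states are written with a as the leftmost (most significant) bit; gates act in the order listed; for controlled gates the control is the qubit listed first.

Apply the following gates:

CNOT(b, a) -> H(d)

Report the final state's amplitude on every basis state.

The resulting statevector has amplitude sqrt(2)/2 on |0000>, sqrt(2)/2 on |0001>, and 0 on every other basis state.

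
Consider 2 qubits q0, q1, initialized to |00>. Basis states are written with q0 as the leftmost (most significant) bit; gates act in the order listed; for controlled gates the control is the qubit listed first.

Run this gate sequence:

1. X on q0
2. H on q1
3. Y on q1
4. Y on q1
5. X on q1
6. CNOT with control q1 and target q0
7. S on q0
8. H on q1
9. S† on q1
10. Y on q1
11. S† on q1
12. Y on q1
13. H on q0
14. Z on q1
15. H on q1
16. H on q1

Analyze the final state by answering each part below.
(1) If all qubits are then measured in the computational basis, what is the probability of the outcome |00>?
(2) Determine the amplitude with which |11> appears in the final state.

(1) A full measurement returns |00> with probability 1/4.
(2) The final state's coefficient on |11> equals sqrt(2)*(1 - I)/4.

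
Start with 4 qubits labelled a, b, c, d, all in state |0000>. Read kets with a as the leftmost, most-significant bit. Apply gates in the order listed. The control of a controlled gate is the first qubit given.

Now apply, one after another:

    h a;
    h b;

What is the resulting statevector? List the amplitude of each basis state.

After the circuit, the state carries amplitude 1/2 on |0000>, 1/2 on |0100>, 1/2 on |1000>, 1/2 on |1100>, and 0 on every other basis state.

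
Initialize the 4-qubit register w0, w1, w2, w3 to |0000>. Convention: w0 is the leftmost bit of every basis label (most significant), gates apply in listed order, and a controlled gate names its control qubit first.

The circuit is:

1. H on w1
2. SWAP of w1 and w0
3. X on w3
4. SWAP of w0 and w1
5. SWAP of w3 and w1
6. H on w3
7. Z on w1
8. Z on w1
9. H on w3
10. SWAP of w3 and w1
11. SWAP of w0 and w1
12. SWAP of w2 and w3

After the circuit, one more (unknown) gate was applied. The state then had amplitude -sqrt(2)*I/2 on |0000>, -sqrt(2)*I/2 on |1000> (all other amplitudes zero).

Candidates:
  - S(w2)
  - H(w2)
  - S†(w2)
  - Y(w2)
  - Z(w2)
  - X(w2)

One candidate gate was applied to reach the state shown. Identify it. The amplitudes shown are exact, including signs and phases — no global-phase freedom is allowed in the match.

It was Y(w2) that produced the state shown. Key observation: steps 4-11 multiply out to the identity, so the circuit reduces to the remaining gates.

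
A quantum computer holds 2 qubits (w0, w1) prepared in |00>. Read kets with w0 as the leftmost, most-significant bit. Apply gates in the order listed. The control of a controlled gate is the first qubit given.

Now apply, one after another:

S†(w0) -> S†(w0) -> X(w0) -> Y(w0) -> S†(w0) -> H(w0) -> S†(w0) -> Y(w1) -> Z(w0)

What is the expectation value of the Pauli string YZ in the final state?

In the final state, YZ has expectation -1.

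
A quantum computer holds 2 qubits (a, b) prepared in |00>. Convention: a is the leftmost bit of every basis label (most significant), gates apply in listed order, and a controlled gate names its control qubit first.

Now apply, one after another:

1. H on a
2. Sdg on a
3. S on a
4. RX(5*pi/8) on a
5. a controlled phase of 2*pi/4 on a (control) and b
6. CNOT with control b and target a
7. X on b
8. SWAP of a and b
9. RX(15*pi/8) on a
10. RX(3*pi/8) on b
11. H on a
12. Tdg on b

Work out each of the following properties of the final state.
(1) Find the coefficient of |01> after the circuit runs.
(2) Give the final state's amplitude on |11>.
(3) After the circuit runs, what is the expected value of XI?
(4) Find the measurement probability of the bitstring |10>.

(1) |01> carries amplitude exp(-I*pi/4)*sin(3*pi/16)*sin(5*pi/16)*cos(pi/16)/2 - I*exp(-I*pi/4)*sin(pi/16)*cos(3*pi/16)*cos(5*pi/16)/2 - exp(-I*pi/4)*sin(pi/16)*sin(3*pi/16)*cos(5*pi/16)/2 + I*exp(-I*pi/4)*sin(pi/16)*sin(3*pi/16)*sin(5*pi/16)/2 - exp(-I*pi/4)*sin(pi/16)*sin(5*pi/16)*cos(3*pi/16)/2 + I*exp(-I*pi/4)*sin(3*pi/16)*cos(pi/16)*cos(5*pi/16)/2 - exp(-I*pi/4)*cos(pi/16)*cos(3*pi/16)*cos(5*pi/16)/2 + I*exp(-I*pi/4)*sin(5*pi/16)*cos(pi/16)*cos(3*pi/16)/2 in the final state.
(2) The amplitude on |11> is -I*exp(-I*pi/4)*sin(5*pi/16)*cos(pi/16)*cos(3*pi/16)/2 + exp(-I*pi/4)*cos(pi/16)*cos(3*pi/16)*cos(5*pi/16)/2 - I*exp(-I*pi/4)*sin(3*pi/16)*cos(pi/16)*cos(5*pi/16)/2 - I*exp(-I*pi/4)*sin(pi/16)*cos(3*pi/16)*cos(5*pi/16)/2 - exp(-I*pi/4)*sin(pi/16)*sin(3*pi/16)*cos(5*pi/16)/2 + I*exp(-I*pi/4)*sin(pi/16)*sin(3*pi/16)*sin(5*pi/16)/2 - exp(-I*pi/4)*sin(pi/16)*sin(5*pi/16)*cos(3*pi/16)/2 - exp(-I*pi/4)*sin(3*pi/16)*sin(5*pi/16)*cos(pi/16)/2.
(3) The expectation value of XI is -sin(5*pi/16)**2*cos(pi/16)**2*cos(3*pi/16)**2 - cos(pi/16)**2*cos(3*pi/16)**2*cos(5*pi/16)**2 - sin(3*pi/16)**2*sin(5*pi/16)**2*cos(pi/16)**2 - sin(3*pi/16)**2*cos(pi/16)**2*cos(5*pi/16)**2 + sin(pi/16)**2*sin(3*pi/16)**2*cos(5*pi/16)**2 + sin(pi/16)**2*cos(3*pi/16)**2*cos(5*pi/16)**2 + sin(pi/16)**2*sin(3*pi/16)**2*sin(5*pi/16)**2 + sin(pi/16)**2*sin(5*pi/16)**2*cos(3*pi/16)**2.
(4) A full measurement returns |10> with probability sin(pi/16)**2*sin(3*pi/16)**2*cos(5*pi/16)**2/4 + sin(pi/16)**2*cos(3*pi/16)**2*cos(5*pi/16)**2/4 + sin(pi/16)**2*sin(3*pi/16)**2*sin(5*pi/16)**2/4 + sin(pi/16)**2*sin(5*pi/16)**2*cos(3*pi/16)**2/4 + sin(3*pi/16)**2*cos(pi/16)**2*cos(5*pi/16)**2/4 + cos(pi/16)**2*cos(3*pi/16)**2*cos(5*pi/16)**2/4 + sin(3*pi/16)**2*sin(5*pi/16)**2*cos(pi/16)**2/4 + sin(5*pi/16)**2*cos(pi/16)**2*cos(3*pi/16)**2/4.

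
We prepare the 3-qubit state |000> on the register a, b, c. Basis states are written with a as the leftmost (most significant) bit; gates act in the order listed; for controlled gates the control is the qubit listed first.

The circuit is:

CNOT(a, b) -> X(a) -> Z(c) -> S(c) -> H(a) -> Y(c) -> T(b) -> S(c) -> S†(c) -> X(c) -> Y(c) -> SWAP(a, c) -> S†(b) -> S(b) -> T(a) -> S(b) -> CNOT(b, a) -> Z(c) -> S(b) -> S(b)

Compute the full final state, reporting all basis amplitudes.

The resulting statevector has amplitude -sqrt(2)*exp(I*pi/4)/2 on |100>, -sqrt(2)*exp(I*pi/4)/2 on |101>, and 0 on every other basis state.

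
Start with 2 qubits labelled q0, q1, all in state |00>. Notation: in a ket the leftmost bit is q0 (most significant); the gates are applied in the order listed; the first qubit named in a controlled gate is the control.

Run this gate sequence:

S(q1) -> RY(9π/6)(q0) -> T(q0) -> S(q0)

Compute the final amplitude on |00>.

The amplitude on |00> is -sqrt(2)/2.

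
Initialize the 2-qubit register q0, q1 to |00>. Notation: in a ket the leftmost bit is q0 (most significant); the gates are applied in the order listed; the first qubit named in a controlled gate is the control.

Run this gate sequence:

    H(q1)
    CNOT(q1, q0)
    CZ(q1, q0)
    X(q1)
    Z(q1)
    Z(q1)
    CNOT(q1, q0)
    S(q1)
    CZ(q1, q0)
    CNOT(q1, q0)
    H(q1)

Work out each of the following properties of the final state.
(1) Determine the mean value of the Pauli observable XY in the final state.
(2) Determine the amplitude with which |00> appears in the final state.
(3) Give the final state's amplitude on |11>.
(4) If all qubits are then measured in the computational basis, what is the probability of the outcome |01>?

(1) In the final state, XY has expectation -1.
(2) The final state's coefficient on |00> equals -I/2.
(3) |11> carries amplitude -1/2 in the final state.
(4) Outcome |01> occurs with probability 1/4.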